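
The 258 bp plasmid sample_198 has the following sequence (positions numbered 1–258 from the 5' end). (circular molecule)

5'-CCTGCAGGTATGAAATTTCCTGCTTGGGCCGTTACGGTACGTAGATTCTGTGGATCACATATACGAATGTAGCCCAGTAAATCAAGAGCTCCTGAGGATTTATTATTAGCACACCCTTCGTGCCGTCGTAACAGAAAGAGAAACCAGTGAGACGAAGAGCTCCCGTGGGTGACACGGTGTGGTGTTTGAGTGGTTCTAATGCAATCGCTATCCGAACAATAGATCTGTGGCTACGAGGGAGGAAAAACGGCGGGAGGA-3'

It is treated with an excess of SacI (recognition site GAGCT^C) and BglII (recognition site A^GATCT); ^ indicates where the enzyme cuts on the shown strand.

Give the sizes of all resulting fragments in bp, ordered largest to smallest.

127, 71, 60 bp

SacI sites (GAGCTC) start at positions 86, 157.
SacI cuts after base 5 of each site (before the last base), so after positions 90, 161.
The BglII site (AGATCT) starts at position 221.
BglII cuts after the first base of each site, so after position 221.
Combined cut positions: 90, 161, 221.
Circular molecule, 3 cuts → 3 fragments:
  91–161 → 71 bp
  162–221 → 60 bp
  222–258 then 1–90 → 37 + 90 = 127 bp
Sorted largest to smallest: 127, 71, 60 bp.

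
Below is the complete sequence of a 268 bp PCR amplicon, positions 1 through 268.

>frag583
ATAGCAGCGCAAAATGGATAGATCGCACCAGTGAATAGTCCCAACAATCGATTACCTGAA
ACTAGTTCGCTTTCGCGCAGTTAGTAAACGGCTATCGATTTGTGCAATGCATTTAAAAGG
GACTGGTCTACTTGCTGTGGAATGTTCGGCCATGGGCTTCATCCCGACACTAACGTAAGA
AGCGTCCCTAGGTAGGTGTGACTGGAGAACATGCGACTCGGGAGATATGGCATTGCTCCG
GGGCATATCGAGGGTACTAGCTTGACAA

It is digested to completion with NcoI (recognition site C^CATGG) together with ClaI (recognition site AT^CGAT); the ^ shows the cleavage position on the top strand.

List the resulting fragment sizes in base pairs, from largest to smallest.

The NcoI site (CCATGG) starts at position 150.
NcoI cuts after the first base of each site, so after position 150.
ClaI sites (ATCGAT) start at positions 47, 94.
ClaI cuts after base 2 of each site, so after positions 48, 95.
Combined cut positions: 48, 95, 150.
Linear molecule, 3 cuts → 4 fragments:
  1–48 → 48 bp
  49–95 → 47 bp
  96–150 → 55 bp
  151–268 → 118 bp
Sorted largest to smallest: 118, 55, 48, 47 bp.

118, 55, 48, 47 bp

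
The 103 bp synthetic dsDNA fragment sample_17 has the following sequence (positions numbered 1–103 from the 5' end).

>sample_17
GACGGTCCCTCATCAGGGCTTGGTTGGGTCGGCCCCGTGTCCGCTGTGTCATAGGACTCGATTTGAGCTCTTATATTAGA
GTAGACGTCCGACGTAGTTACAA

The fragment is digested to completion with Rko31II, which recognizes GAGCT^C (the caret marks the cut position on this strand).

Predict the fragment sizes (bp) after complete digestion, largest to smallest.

The Rko31II site (GAGCTC) starts at position 65.
Rko31II cuts after base 5 of each site (before the last base), so after position 69.
Linear molecule, 1 cut → 2 fragments:
  1–69 → 69 bp
  70–103 → 34 bp
Sorted largest to smallest: 69, 34 bp.

69, 34 bp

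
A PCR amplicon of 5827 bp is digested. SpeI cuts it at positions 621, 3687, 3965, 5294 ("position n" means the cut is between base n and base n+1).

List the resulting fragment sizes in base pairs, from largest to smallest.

Linear molecule, 4 cuts → 5 fragments:
  621 − 0 = 621 bp
  3687 − 621 = 3066 bp
  3965 − 3687 = 278 bp
  5294 − 3965 = 1329 bp
  5827 − 5294 = 533 bp
Sorted largest to smallest: 3066, 1329, 621, 533, 278 bp.

3066, 1329, 621, 533, 278 bp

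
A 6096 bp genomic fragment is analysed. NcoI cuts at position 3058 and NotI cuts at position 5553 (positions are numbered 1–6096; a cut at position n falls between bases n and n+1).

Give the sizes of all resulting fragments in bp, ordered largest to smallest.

Combined cut positions (sorted): 3058, 5553.
Linear molecule, 2 cuts → 3 fragments:
  3058 − 0 = 3058 bp
  5553 − 3058 = 2495 bp
  6096 − 5553 = 543 bp
Sorted largest to smallest: 3058, 2495, 543 bp.

3058, 2495, 543 bp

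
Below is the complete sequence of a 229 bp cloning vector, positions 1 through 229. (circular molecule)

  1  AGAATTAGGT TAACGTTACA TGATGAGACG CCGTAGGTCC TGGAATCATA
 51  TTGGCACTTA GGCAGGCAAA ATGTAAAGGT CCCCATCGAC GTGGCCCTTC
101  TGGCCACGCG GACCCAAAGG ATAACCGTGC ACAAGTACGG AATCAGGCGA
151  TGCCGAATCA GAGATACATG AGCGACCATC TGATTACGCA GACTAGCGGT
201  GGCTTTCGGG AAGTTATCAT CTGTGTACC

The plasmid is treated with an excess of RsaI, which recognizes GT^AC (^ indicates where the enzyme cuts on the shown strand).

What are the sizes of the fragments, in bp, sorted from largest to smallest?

139, 90 bp

RsaI sites (GTAC) start at positions 135, 225.
RsaI cuts after base 2 of each site, so after positions 136, 226.
Circular molecule, 2 cuts → 2 fragments:
  137–226 → 90 bp
  227–229 then 1–136 → 3 + 136 = 139 bp
Sorted largest to smallest: 139, 90 bp.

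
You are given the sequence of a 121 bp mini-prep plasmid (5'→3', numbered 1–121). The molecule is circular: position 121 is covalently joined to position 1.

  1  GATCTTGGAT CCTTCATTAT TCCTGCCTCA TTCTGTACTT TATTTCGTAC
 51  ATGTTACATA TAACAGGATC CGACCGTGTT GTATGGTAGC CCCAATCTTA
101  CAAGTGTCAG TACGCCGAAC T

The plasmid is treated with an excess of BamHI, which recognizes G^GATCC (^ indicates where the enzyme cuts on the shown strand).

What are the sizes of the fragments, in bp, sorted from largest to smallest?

62, 59 bp

BamHI sites (GGATCC) start at positions 7, 66.
BamHI cuts after the first base of each site, so after positions 7, 66.
Circular molecule, 2 cuts → 2 fragments:
  8–66 → 59 bp
  67–121 then 1–7 → 55 + 7 = 62 bp
Sorted largest to smallest: 62, 59 bp.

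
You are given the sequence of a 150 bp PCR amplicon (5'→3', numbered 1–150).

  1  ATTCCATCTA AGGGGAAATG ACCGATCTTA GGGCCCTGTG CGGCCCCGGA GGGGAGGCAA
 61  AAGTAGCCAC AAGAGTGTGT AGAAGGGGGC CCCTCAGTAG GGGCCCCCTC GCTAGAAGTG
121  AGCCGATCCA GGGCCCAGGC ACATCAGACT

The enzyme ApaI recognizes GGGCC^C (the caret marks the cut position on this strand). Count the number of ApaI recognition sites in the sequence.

GGGCCC occurs starting at positions 31, 87, 101, 131.
ApaI cuts at 4 sites.

4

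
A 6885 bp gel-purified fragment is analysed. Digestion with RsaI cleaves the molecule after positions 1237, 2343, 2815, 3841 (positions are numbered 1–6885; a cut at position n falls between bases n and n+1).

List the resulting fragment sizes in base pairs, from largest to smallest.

3044, 1237, 1106, 1026, 472 bp

Linear molecule, 4 cuts → 5 fragments:
  1237 − 0 = 1237 bp
  2343 − 1237 = 1106 bp
  2815 − 2343 = 472 bp
  3841 − 2815 = 1026 bp
  6885 − 3841 = 3044 bp
Sorted largest to smallest: 3044, 1237, 1106, 1026, 472 bp.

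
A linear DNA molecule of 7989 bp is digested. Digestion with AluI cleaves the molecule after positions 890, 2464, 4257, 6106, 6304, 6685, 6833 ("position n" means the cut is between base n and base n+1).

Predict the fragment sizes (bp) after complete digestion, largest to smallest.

Linear molecule, 7 cuts → 8 fragments:
  890 − 0 = 890 bp
  2464 − 890 = 1574 bp
  4257 − 2464 = 1793 bp
  6106 − 4257 = 1849 bp
  6304 − 6106 = 198 bp
  6685 − 6304 = 381 bp
  6833 − 6685 = 148 bp
  7989 − 6833 = 1156 bp
Sorted largest to smallest: 1849, 1793, 1574, 1156, 890, 381, 198, 148 bp.

1849, 1793, 1574, 1156, 890, 381, 198, 148 bp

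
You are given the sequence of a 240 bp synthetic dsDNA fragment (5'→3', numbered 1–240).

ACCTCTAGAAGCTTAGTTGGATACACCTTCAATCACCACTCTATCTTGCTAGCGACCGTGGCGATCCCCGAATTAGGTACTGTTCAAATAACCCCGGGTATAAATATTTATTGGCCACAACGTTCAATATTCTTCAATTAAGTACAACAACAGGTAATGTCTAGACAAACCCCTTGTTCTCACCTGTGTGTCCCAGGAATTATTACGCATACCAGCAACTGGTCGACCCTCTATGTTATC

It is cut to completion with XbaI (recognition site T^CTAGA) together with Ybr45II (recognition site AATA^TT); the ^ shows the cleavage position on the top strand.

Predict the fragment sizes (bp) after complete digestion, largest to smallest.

XbaI sites (TCTAGA) start at positions 4, 160.
XbaI cuts after the first base of each site, so after positions 4, 160.
Ybr45II sites (AATATT) start at positions 103, 126.
Ybr45II cuts after base 4 of each site, so after positions 106, 129.
Combined cut positions: 4, 106, 129, 160.
Linear molecule, 4 cuts → 5 fragments:
  1–4 → 4 bp
  5–106 → 102 bp
  107–129 → 23 bp
  130–160 → 31 bp
  161–240 → 80 bp
Sorted largest to smallest: 102, 80, 31, 23, 4 bp.

102, 80, 31, 23, 4 bp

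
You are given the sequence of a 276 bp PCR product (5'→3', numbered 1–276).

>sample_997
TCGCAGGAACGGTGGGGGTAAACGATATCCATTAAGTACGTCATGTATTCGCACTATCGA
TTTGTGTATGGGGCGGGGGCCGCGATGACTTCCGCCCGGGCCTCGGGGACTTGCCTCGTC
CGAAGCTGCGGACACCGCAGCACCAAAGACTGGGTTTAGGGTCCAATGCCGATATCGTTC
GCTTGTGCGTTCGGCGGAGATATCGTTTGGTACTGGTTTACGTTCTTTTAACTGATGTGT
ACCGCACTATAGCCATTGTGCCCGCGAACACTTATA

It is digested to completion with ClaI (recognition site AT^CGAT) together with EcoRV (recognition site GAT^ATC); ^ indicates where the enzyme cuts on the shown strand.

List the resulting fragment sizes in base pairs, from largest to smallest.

The ClaI site (ATCGAT) starts at position 56.
ClaI cuts after base 2 of each site, so after position 57.
EcoRV sites (GATATC) start at positions 24, 171, 199.
EcoRV cuts after base 3 of each site, so after positions 26, 173, 201.
Combined cut positions: 26, 57, 173, 201.
Linear molecule, 4 cuts → 5 fragments:
  1–26 → 26 bp
  27–57 → 31 bp
  58–173 → 116 bp
  174–201 → 28 bp
  202–276 → 75 bp
Sorted largest to smallest: 116, 75, 31, 28, 26 bp.

116, 75, 31, 28, 26 bp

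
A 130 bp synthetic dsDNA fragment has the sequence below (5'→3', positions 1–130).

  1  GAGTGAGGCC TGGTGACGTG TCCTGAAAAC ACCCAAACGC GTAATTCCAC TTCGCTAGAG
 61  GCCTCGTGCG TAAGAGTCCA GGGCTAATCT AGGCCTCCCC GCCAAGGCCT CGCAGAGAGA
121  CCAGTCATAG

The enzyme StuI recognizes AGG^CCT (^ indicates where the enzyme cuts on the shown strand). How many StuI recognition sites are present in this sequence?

AGGCCT occurs starting at positions 6, 59, 91, 105.
StuI cuts at 4 sites.

4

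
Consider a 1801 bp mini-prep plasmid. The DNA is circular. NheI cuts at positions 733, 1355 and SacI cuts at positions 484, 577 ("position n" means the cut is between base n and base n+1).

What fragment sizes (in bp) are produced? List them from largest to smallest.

930, 622, 156, 93 bp

Combined cut positions (sorted): 484, 577, 733, 1355.
Circular molecule, 4 cuts → 4 fragments:
  577 − 484 = 93 bp
  733 − 577 = 156 bp
  1355 − 733 = 622 bp
  wrap: 1801 − 1355 + 484 = 930 bp
Sorted largest to smallest: 930, 622, 156, 93 bp.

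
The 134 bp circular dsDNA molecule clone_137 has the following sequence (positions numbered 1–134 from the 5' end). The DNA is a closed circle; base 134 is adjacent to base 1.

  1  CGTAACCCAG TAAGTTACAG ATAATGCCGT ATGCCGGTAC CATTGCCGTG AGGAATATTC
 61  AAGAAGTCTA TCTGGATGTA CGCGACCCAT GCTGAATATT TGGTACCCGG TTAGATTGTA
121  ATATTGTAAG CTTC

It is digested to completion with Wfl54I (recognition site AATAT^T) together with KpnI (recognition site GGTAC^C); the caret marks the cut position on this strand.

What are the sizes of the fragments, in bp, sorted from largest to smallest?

50, 41, 18, 18, 7 bp

Wfl54I sites (AATATT) start at positions 54, 95, 120.
Wfl54I cuts after base 5 of each site (before the last base), so after positions 58, 99, 124.
KpnI sites (GGTACC) start at positions 36, 102.
KpnI cuts after base 5 of each site (before the last base), so after positions 40, 106.
Combined cut positions: 40, 58, 99, 106, 124.
Circular molecule, 5 cuts → 5 fragments:
  41–58 → 18 bp
  59–99 → 41 bp
  100–106 → 7 bp
  107–124 → 18 bp
  125–134 then 1–40 → 10 + 40 = 50 bp
Sorted largest to smallest: 50, 41, 18, 18, 7 bp.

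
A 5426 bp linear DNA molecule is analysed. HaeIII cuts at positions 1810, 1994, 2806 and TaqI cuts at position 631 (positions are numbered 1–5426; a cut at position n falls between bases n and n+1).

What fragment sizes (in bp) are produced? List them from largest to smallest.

Combined cut positions (sorted): 631, 1810, 1994, 2806.
Linear molecule, 4 cuts → 5 fragments:
  631 − 0 = 631 bp
  1810 − 631 = 1179 bp
  1994 − 1810 = 184 bp
  2806 − 1994 = 812 bp
  5426 − 2806 = 2620 bp
Sorted largest to smallest: 2620, 1179, 812, 631, 184 bp.

2620, 1179, 812, 631, 184 bp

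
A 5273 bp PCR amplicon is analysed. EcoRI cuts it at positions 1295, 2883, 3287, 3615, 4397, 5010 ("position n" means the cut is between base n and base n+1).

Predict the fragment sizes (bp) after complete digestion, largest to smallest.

Linear molecule, 6 cuts → 7 fragments:
  1295 − 0 = 1295 bp
  2883 − 1295 = 1588 bp
  3287 − 2883 = 404 bp
  3615 − 3287 = 328 bp
  4397 − 3615 = 782 bp
  5010 − 4397 = 613 bp
  5273 − 5010 = 263 bp
Sorted largest to smallest: 1588, 1295, 782, 613, 404, 328, 263 bp.

1588, 1295, 782, 613, 404, 328, 263 bp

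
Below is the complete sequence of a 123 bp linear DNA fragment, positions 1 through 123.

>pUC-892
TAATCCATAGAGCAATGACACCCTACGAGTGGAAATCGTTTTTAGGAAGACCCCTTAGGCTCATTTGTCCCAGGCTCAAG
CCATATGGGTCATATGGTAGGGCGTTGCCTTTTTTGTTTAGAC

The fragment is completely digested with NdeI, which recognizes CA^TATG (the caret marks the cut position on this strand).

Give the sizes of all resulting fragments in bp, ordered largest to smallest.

NdeI sites (CATATG) start at positions 82, 91.
NdeI cuts after base 2 of each site, so after positions 83, 92.
Linear molecule, 2 cuts → 3 fragments:
  1–83 → 83 bp
  84–92 → 9 bp
  93–123 → 31 bp
Sorted largest to smallest: 83, 31, 9 bp.

83, 31, 9 bp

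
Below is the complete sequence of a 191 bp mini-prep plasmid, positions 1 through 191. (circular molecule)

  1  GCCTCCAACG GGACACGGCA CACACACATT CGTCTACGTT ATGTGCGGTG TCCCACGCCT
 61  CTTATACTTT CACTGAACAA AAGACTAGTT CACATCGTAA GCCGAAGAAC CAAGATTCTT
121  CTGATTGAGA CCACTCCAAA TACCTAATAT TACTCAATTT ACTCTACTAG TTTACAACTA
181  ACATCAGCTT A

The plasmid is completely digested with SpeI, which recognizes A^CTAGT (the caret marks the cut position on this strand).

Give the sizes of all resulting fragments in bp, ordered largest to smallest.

SpeI sites (ACTAGT) start at positions 84, 166.
SpeI cuts after the first base of each site, so after positions 84, 166.
Circular molecule, 2 cuts → 2 fragments:
  85–166 → 82 bp
  167–191 then 1–84 → 25 + 84 = 109 bp
Sorted largest to smallest: 109, 82 bp.

109, 82 bp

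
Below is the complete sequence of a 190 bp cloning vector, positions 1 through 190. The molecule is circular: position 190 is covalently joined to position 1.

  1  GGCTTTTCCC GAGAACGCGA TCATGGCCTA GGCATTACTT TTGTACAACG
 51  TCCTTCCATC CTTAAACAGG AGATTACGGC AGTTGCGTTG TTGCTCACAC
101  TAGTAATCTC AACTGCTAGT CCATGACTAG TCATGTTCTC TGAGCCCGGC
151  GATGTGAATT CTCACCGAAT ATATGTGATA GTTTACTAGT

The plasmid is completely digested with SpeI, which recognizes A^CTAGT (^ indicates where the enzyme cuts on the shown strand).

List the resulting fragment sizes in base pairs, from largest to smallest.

SpeI sites (ACTAGT) start at positions 99, 126, 185.
SpeI cuts after the first base of each site, so after positions 99, 126, 185.
Circular molecule, 3 cuts → 3 fragments:
  100–126 → 27 bp
  127–185 → 59 bp
  186–190 then 1–99 → 5 + 99 = 104 bp
Sorted largest to smallest: 104, 59, 27 bp.

104, 59, 27 bp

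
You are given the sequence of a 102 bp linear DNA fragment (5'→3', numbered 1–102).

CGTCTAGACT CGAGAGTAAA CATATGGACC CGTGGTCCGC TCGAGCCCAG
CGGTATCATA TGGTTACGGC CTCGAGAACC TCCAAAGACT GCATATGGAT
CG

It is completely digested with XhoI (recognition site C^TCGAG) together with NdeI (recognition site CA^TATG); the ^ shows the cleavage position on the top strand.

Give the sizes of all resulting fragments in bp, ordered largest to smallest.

22, 18, 18, 13, 13, 9, 9 bp

XhoI sites (CTCGAG) start at positions 9, 40, 71.
XhoI cuts after the first base of each site, so after positions 9, 40, 71.
NdeI sites (CATATG) start at positions 21, 57, 92.
NdeI cuts after base 2 of each site, so after positions 22, 58, 93.
Combined cut positions: 9, 22, 40, 58, 71, 93.
Linear molecule, 6 cuts → 7 fragments:
  1–9 → 9 bp
  10–22 → 13 bp
  23–40 → 18 bp
  41–58 → 18 bp
  59–71 → 13 bp
  72–93 → 22 bp
  94–102 → 9 bp
Sorted largest to smallest: 22, 18, 18, 13, 13, 9, 9 bp.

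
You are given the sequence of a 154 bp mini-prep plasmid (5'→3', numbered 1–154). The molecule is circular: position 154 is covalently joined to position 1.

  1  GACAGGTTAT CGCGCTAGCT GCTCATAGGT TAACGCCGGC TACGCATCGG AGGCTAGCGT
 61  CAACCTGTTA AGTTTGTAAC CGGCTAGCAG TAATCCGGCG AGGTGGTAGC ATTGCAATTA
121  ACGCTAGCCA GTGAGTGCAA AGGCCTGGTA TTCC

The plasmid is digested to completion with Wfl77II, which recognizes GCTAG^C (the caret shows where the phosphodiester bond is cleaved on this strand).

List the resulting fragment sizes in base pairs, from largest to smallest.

Wfl77II sites (GCTAGC) start at positions 14, 53, 83, 123.
Wfl77II cuts after base 5 of each site (before the last base), so after positions 18, 57, 87, 127.
Circular molecule, 4 cuts → 4 fragments:
  19–57 → 39 bp
  58–87 → 30 bp
  88–127 → 40 bp
  128–154 then 1–18 → 27 + 18 = 45 bp
Sorted largest to smallest: 45, 40, 39, 30 bp.

45, 40, 39, 30 bp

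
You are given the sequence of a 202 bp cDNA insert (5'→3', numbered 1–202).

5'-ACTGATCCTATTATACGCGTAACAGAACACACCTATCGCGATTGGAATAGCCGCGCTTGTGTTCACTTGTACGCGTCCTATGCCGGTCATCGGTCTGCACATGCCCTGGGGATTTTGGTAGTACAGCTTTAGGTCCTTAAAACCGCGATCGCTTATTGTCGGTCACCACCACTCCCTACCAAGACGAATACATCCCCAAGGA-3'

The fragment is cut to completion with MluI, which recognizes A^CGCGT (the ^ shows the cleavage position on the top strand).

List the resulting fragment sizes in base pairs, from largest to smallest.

MluI sites (ACGCGT) start at positions 15, 71.
MluI cuts after the first base of each site, so after positions 15, 71.
Linear molecule, 2 cuts → 3 fragments:
  1–15 → 15 bp
  16–71 → 56 bp
  72–202 → 131 bp
Sorted largest to smallest: 131, 56, 15 bp.

131, 56, 15 bp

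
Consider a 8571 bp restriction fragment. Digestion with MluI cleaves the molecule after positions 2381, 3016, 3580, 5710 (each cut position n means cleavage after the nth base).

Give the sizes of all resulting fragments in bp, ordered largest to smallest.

2861, 2381, 2130, 635, 564 bp

Linear molecule, 4 cuts → 5 fragments:
  2381 − 0 = 2381 bp
  3016 − 2381 = 635 bp
  3580 − 3016 = 564 bp
  5710 − 3580 = 2130 bp
  8571 − 5710 = 2861 bp
Sorted largest to smallest: 2861, 2381, 2130, 635, 564 bp.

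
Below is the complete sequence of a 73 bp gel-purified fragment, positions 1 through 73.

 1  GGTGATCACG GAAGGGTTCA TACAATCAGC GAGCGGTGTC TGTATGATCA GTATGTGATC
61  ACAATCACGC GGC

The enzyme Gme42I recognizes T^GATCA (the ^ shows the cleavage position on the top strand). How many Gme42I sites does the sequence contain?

TGATCA occurs starting at positions 3, 45, 56.
Gme42I cuts at 3 sites.

3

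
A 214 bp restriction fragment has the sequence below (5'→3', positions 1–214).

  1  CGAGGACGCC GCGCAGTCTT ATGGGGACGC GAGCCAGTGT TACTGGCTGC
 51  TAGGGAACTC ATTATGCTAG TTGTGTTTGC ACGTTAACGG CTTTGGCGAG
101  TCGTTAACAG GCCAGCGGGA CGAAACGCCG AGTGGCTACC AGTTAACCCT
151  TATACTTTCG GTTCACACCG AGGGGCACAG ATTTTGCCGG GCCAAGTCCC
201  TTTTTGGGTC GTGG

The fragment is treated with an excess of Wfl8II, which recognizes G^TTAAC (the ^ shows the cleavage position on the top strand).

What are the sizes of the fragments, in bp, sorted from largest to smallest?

Wfl8II sites (GTTAAC) start at positions 83, 103, 142.
Wfl8II cuts after the first base of each site, so after positions 83, 103, 142.
Linear molecule, 3 cuts → 4 fragments:
  1–83 → 83 bp
  84–103 → 20 bp
  104–142 → 39 bp
  143–214 → 72 bp
Sorted largest to smallest: 83, 72, 39, 20 bp.

83, 72, 39, 20 bp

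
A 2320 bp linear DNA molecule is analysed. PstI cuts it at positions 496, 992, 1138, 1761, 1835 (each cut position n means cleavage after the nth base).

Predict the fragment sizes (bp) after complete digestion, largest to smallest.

Linear molecule, 5 cuts → 6 fragments:
  496 − 0 = 496 bp
  992 − 496 = 496 bp
  1138 − 992 = 146 bp
  1761 − 1138 = 623 bp
  1835 − 1761 = 74 bp
  2320 − 1835 = 485 bp
Sorted largest to smallest: 623, 496, 496, 485, 146, 74 bp.

623, 496, 496, 485, 146, 74 bp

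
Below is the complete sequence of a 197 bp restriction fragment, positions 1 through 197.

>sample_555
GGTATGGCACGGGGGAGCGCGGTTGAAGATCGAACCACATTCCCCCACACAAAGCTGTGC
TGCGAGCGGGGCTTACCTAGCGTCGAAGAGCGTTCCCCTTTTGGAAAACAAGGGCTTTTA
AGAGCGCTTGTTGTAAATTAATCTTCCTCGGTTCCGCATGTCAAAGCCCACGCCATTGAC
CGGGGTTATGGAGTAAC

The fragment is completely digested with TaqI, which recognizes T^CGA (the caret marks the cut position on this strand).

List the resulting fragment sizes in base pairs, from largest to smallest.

114, 53, 30 bp

TaqI sites (TCGA) start at positions 30, 83.
TaqI cuts after the first base of each site, so after positions 30, 83.
Linear molecule, 2 cuts → 3 fragments:
  1–30 → 30 bp
  31–83 → 53 bp
  84–197 → 114 bp
Sorted largest to smallest: 114, 53, 30 bp.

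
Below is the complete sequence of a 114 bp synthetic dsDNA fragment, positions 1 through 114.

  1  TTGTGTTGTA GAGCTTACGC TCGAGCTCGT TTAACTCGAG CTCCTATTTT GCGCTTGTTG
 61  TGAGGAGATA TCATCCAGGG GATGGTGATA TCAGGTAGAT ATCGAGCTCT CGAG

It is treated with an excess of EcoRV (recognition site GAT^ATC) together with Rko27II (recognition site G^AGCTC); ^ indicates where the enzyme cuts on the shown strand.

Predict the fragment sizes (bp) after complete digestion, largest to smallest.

31, 23, 20, 15, 11, 10, 4 bp

EcoRV sites (GATATC) start at positions 67, 87, 98.
EcoRV cuts after base 3 of each site, so after positions 69, 89, 100.
Rko27II sites (GAGCTC) start at positions 23, 38, 104.
Rko27II cuts after the first base of each site, so after positions 23, 38, 104.
Combined cut positions: 23, 38, 69, 89, 100, 104.
Linear molecule, 6 cuts → 7 fragments:
  1–23 → 23 bp
  24–38 → 15 bp
  39–69 → 31 bp
  70–89 → 20 bp
  90–100 → 11 bp
  101–104 → 4 bp
  105–114 → 10 bp
Sorted largest to smallest: 31, 23, 20, 15, 11, 10, 4 bp.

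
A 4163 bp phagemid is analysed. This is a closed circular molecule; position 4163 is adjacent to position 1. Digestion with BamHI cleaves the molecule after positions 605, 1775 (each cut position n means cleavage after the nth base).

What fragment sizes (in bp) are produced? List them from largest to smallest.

2993, 1170 bp

Circular molecule, 2 cuts → 2 fragments:
  1775 − 605 = 1170 bp
  wrap: 4163 − 1775 + 605 = 2993 bp
Sorted largest to smallest: 2993, 1170 bp.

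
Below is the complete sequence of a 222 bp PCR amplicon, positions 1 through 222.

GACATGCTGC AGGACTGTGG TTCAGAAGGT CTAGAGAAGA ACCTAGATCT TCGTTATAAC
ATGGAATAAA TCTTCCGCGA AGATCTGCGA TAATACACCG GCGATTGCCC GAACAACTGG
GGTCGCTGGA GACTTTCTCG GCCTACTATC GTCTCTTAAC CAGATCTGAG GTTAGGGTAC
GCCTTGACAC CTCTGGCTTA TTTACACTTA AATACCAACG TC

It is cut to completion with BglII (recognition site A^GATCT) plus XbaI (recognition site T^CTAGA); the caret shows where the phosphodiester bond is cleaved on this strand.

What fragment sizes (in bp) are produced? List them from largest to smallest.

BglII sites (AGATCT) start at positions 45, 81, 162.
BglII cuts after the first base of each site, so after positions 45, 81, 162.
The XbaI site (TCTAGA) starts at position 30.
XbaI cuts after the first base of each site, so after position 30.
Combined cut positions: 30, 45, 81, 162.
Linear molecule, 4 cuts → 5 fragments:
  1–30 → 30 bp
  31–45 → 15 bp
  46–81 → 36 bp
  82–162 → 81 bp
  163–222 → 60 bp
Sorted largest to smallest: 81, 60, 36, 30, 15 bp.

81, 60, 36, 30, 15 bp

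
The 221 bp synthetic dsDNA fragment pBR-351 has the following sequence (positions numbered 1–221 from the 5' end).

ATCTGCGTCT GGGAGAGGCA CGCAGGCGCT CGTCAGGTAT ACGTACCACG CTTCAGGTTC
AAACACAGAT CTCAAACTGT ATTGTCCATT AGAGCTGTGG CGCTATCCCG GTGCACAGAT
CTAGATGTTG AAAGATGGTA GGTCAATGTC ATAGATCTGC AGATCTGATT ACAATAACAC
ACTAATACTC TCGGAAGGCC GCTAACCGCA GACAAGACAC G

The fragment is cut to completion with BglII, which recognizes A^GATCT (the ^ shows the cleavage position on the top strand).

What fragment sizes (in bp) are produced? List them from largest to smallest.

BglII sites (AGATCT) start at positions 67, 117, 153, 161.
BglII cuts after the first base of each site, so after positions 67, 117, 153, 161.
Linear molecule, 4 cuts → 5 fragments:
  1–67 → 67 bp
  68–117 → 50 bp
  118–153 → 36 bp
  154–161 → 8 bp
  162–221 → 60 bp
Sorted largest to smallest: 67, 60, 50, 36, 8 bp.

67, 60, 50, 36, 8 bp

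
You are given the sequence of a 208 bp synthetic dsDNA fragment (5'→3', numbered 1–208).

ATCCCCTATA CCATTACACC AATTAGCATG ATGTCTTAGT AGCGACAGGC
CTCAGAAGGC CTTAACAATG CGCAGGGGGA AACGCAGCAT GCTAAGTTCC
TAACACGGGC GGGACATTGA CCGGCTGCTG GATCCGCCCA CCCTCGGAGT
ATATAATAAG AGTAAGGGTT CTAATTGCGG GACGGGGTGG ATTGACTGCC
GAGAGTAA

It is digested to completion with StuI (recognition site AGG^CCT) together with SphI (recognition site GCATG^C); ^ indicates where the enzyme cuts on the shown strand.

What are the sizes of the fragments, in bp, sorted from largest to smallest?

StuI sites (AGGCCT) start at positions 47, 57.
StuI cuts after base 3 of each site, so after positions 49, 59.
The SphI site (GCATGC) starts at position 87.
SphI cuts after base 5 of each site (before the last base), so after position 91.
Combined cut positions: 49, 59, 91.
Linear molecule, 3 cuts → 4 fragments:
  1–49 → 49 bp
  50–59 → 10 bp
  60–91 → 32 bp
  92–208 → 117 bp
Sorted largest to smallest: 117, 49, 32, 10 bp.

117, 49, 32, 10 bp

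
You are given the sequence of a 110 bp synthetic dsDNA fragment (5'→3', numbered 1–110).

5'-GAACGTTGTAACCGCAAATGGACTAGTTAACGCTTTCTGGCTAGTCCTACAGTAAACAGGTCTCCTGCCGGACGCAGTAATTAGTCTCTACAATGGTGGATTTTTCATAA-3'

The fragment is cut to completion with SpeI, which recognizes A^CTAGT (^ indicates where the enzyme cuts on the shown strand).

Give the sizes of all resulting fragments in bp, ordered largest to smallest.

88, 22 bp

The SpeI site (ACTAGT) starts at position 22.
SpeI cuts after the first base of each site, so after position 22.
Linear molecule, 1 cut → 2 fragments:
  1–22 → 22 bp
  23–110 → 88 bp
Sorted largest to smallest: 88, 22 bp.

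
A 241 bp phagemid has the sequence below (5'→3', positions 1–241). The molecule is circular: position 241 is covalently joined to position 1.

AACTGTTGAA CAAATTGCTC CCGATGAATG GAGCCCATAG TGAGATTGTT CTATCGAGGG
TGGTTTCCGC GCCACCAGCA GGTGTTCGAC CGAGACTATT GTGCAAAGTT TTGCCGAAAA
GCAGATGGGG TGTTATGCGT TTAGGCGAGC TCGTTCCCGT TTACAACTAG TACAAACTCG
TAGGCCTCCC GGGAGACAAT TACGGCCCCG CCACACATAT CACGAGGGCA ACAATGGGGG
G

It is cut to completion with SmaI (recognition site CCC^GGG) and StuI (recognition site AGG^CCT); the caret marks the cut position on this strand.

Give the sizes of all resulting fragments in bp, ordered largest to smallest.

235, 6 bp

The SmaI site (CCCGGG) starts at position 188.
SmaI cuts after base 3 of each site, so after position 190.
The StuI site (AGGCCT) starts at position 182.
StuI cuts after base 3 of each site, so after position 184.
Combined cut positions: 184, 190.
Circular molecule, 2 cuts → 2 fragments:
  185–190 → 6 bp
  191–241 then 1–184 → 51 + 184 = 235 bp
Sorted largest to smallest: 235, 6 bp.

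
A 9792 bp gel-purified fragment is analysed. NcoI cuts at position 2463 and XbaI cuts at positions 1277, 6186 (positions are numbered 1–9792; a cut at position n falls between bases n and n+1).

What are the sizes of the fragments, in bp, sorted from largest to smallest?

3723, 3606, 1277, 1186 bp

Combined cut positions (sorted): 1277, 2463, 6186.
Linear molecule, 3 cuts → 4 fragments:
  1277 − 0 = 1277 bp
  2463 − 1277 = 1186 bp
  6186 − 2463 = 3723 bp
  9792 − 6186 = 3606 bp
Sorted largest to smallest: 3723, 3606, 1277, 1186 bp.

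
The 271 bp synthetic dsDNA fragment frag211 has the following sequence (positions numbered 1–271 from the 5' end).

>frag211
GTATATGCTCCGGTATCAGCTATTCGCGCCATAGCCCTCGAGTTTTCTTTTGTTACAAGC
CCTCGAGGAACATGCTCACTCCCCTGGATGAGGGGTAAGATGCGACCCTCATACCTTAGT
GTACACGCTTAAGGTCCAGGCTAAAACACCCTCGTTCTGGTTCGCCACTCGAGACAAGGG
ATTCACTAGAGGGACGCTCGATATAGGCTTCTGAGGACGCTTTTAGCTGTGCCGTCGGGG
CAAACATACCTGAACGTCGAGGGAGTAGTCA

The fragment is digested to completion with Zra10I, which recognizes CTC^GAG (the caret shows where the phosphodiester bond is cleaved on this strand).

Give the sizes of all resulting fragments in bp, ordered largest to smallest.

Zra10I sites (CTCGAG) start at positions 37, 62, 168.
Zra10I cuts after base 3 of each site, so after positions 39, 64, 170.
Linear molecule, 3 cuts → 4 fragments:
  1–39 → 39 bp
  40–64 → 25 bp
  65–170 → 106 bp
  171–271 → 101 bp
Sorted largest to smallest: 106, 101, 39, 25 bp.

106, 101, 39, 25 bp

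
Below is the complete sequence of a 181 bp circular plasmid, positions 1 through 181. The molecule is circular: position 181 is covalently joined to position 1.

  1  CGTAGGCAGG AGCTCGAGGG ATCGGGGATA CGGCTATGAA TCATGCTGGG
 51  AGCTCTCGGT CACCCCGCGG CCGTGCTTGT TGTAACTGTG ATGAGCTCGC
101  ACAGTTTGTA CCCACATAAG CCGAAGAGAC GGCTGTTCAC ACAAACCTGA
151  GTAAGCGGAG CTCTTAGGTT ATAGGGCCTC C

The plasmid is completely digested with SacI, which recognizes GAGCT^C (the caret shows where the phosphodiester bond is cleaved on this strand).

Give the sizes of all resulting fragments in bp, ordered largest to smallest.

SacI sites (GAGCTC) start at positions 10, 50, 93, 158.
SacI cuts after base 5 of each site (before the last base), so after positions 14, 54, 97, 162.
Circular molecule, 4 cuts → 4 fragments:
  15–54 → 40 bp
  55–97 → 43 bp
  98–162 → 65 bp
  163–181 then 1–14 → 19 + 14 = 33 bp
Sorted largest to smallest: 65, 43, 40, 33 bp.

65, 43, 40, 33 bp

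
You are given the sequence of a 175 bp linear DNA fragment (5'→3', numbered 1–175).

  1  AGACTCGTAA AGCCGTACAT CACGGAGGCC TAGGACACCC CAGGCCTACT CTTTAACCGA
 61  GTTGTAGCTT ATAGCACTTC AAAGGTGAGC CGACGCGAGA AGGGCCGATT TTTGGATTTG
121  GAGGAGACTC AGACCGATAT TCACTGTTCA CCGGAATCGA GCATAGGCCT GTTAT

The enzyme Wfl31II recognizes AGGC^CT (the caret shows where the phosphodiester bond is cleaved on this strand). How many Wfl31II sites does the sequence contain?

AGGCCT occurs starting at positions 26, 42, 165.
Wfl31II cuts at 3 sites.

3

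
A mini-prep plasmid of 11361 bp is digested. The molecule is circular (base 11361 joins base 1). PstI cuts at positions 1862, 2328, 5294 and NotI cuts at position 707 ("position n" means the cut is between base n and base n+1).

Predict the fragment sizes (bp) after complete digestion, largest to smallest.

Combined cut positions (sorted): 707, 1862, 2328, 5294.
Circular molecule, 4 cuts → 4 fragments:
  1862 − 707 = 1155 bp
  2328 − 1862 = 466 bp
  5294 − 2328 = 2966 bp
  wrap: 11361 − 5294 + 707 = 6774 bp
Sorted largest to smallest: 6774, 2966, 1155, 466 bp.

6774, 2966, 1155, 466 bp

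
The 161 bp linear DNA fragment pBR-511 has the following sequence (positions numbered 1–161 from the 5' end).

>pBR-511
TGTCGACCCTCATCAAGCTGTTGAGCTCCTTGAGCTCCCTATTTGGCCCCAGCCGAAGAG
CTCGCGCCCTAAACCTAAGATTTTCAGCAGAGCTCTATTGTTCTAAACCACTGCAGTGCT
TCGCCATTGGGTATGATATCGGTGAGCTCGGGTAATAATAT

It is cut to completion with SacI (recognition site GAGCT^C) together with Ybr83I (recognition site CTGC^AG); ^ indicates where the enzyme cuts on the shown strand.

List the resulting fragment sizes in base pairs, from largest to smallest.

34, 32, 27, 26, 20, 13, 9 bp

SacI sites (GAGCTC) start at positions 23, 32, 58, 90, 144.
SacI cuts after base 5 of each site (before the last base), so after positions 27, 36, 62, 94, 148.
The Ybr83I site (CTGCAG) starts at position 111.
Ybr83I cuts after base 4 of each site, so after position 114.
Combined cut positions: 27, 36, 62, 94, 114, 148.
Linear molecule, 6 cuts → 7 fragments:
  1–27 → 27 bp
  28–36 → 9 bp
  37–62 → 26 bp
  63–94 → 32 bp
  95–114 → 20 bp
  115–148 → 34 bp
  149–161 → 13 bp
Sorted largest to smallest: 34, 32, 27, 26, 20, 13, 9 bp.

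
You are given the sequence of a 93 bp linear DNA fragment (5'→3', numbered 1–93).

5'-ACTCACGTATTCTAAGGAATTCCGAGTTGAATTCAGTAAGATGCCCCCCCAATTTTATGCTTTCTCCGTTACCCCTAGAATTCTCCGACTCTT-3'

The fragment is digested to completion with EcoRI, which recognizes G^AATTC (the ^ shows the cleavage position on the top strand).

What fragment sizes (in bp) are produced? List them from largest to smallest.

49, 17, 15, 12 bp

EcoRI sites (GAATTC) start at positions 17, 29, 78.
EcoRI cuts after the first base of each site, so after positions 17, 29, 78.
Linear molecule, 3 cuts → 4 fragments:
  1–17 → 17 bp
  18–29 → 12 bp
  30–78 → 49 bp
  79–93 → 15 bp
Sorted largest to smallest: 49, 17, 15, 12 bp.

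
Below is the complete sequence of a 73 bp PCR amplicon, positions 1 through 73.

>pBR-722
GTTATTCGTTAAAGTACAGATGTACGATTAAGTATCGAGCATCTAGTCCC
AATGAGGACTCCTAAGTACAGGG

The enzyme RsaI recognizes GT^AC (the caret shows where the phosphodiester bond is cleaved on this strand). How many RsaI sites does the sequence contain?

3

GTAC occurs starting at positions 14, 22, 66.
RsaI cuts at 3 sites.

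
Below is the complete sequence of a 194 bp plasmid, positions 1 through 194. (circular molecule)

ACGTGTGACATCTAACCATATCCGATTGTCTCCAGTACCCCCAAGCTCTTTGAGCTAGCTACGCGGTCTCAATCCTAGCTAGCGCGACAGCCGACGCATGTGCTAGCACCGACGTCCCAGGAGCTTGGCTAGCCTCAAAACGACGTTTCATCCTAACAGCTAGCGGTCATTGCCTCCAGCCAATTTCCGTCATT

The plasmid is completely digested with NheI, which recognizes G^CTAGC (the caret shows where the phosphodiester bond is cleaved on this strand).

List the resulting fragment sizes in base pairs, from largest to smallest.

89, 31, 26, 24, 24 bp

NheI sites (GCTAGC) start at positions 54, 78, 102, 128, 159.
NheI cuts after the first base of each site, so after positions 54, 78, 102, 128, 159.
Circular molecule, 5 cuts → 5 fragments:
  55–78 → 24 bp
  79–102 → 24 bp
  103–128 → 26 bp
  129–159 → 31 bp
  160–194 then 1–54 → 35 + 54 = 89 bp
Sorted largest to smallest: 89, 31, 26, 24, 24 bp.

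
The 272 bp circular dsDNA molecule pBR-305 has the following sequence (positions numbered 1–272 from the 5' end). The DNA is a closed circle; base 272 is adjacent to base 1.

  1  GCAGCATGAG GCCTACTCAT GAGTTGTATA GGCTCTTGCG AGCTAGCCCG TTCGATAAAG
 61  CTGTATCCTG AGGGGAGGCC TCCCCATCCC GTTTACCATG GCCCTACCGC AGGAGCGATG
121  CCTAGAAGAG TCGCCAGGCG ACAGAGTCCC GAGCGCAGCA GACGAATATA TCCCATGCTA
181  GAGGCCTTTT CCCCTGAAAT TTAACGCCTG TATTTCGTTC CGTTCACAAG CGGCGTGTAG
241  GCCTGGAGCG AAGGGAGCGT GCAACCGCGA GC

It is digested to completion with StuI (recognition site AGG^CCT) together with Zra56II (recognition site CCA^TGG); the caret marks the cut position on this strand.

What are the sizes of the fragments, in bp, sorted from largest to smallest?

86, 67, 57, 42, 20 bp

StuI sites (AGGCCT) start at positions 9, 76, 182, 239.
StuI cuts after base 3 of each site, so after positions 11, 78, 184, 241.
The Zra56II site (CCATGG) starts at position 96.
Zra56II cuts after base 3 of each site, so after position 98.
Combined cut positions: 11, 78, 98, 184, 241.
Circular molecule, 5 cuts → 5 fragments:
  12–78 → 67 bp
  79–98 → 20 bp
  99–184 → 86 bp
  185–241 → 57 bp
  242–272 then 1–11 → 31 + 11 = 42 bp
Sorted largest to smallest: 86, 67, 57, 42, 20 bp.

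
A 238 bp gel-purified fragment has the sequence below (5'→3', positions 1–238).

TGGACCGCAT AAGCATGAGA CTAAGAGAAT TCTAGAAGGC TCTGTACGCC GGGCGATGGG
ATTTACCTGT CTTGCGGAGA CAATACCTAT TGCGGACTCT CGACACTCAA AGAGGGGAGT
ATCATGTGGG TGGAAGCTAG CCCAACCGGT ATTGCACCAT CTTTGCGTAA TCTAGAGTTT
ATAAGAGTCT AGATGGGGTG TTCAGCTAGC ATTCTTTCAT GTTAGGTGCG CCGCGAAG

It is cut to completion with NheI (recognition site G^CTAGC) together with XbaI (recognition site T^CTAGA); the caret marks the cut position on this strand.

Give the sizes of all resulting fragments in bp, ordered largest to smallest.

NheI sites (GCTAGC) start at positions 136, 205.
NheI cuts after the first base of each site, so after positions 136, 205.
XbaI sites (TCTAGA) start at positions 31, 171, 188.
XbaI cuts after the first base of each site, so after positions 31, 171, 188.
Combined cut positions: 31, 136, 171, 188, 205.
Linear molecule, 5 cuts → 6 fragments:
  1–31 → 31 bp
  32–136 → 105 bp
  137–171 → 35 bp
  172–188 → 17 bp
  189–205 → 17 bp
  206–238 → 33 bp
Sorted largest to smallest: 105, 35, 33, 31, 17, 17 bp.

105, 35, 33, 31, 17, 17 bp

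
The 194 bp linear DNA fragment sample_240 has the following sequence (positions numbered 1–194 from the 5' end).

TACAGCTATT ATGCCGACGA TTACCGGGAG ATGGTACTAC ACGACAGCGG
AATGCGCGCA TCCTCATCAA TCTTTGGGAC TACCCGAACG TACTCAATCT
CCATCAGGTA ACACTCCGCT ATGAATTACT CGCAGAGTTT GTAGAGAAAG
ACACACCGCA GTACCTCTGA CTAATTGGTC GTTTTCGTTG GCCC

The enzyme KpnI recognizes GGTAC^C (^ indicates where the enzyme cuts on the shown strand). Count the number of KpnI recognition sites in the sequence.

0

No occurrence of GGTACC is present in the sequence.
KpnI does not cut: 0 sites.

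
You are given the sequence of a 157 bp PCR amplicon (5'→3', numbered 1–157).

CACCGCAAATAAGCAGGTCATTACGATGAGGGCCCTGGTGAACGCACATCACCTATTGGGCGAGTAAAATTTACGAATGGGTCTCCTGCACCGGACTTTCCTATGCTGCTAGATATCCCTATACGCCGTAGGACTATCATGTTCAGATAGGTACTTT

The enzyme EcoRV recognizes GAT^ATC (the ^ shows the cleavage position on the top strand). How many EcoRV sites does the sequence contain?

GATATC occurs starting at position 112.
EcoRV cuts at 1 site.

1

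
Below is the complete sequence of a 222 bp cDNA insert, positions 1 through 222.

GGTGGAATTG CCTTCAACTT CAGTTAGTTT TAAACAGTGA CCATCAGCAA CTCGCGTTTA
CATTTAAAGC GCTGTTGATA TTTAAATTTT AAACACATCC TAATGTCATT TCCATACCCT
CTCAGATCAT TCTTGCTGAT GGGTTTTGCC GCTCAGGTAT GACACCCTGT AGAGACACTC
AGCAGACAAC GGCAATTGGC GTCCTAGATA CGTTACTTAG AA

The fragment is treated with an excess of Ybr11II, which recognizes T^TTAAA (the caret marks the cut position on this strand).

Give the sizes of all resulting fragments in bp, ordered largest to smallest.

Ybr11II sites (TTTAAA) start at positions 29, 63, 81, 88.
Ybr11II cuts after the first base of each site, so after positions 29, 63, 81, 88.
Linear molecule, 4 cuts → 5 fragments:
  1–29 → 29 bp
  30–63 → 34 bp
  64–81 → 18 bp
  82–88 → 7 bp
  89–222 → 134 bp
Sorted largest to smallest: 134, 34, 29, 18, 7 bp.

134, 34, 29, 18, 7 bp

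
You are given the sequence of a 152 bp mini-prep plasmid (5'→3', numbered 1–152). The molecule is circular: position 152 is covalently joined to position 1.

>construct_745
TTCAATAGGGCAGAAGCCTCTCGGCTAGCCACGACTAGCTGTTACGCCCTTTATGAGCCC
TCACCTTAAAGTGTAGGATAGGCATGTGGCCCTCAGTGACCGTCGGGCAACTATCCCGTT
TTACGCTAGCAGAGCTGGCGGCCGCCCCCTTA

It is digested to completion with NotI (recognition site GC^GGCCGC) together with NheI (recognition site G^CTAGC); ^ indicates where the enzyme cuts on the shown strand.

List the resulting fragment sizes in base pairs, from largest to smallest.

101, 37, 14 bp

The NotI site (GCGGCCGC) starts at position 138.
NotI cuts after base 2 of each site, so after position 139.
NheI sites (GCTAGC) start at positions 24, 125.
NheI cuts after the first base of each site, so after positions 24, 125.
Combined cut positions: 24, 125, 139.
Circular molecule, 3 cuts → 3 fragments:
  25–125 → 101 bp
  126–139 → 14 bp
  140–152 then 1–24 → 13 + 24 = 37 bp
Sorted largest to smallest: 101, 37, 14 bp.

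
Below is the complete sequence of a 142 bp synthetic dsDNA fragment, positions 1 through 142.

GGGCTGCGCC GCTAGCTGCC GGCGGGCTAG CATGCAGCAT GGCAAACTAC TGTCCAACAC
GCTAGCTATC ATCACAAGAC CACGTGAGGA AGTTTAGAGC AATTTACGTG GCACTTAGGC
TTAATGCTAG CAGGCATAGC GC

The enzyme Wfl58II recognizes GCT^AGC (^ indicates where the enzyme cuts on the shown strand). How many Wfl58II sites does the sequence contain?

GCTAGC occurs starting at positions 11, 26, 61, 126.
Wfl58II cuts at 4 sites.

4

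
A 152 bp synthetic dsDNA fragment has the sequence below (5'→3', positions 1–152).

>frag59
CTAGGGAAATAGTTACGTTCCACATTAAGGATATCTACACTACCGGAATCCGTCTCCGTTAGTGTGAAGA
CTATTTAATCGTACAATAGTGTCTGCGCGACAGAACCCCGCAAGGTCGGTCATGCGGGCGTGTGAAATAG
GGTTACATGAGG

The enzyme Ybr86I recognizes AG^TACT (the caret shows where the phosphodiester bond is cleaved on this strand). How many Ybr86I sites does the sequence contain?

No occurrence of AGTACT is present in the sequence.
Ybr86I does not cut: 0 sites.

0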